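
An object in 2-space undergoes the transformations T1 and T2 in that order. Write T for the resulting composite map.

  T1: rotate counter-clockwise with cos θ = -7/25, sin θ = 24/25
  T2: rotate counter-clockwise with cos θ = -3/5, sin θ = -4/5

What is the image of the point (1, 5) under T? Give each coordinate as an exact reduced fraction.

T(p) = (337/125, 541/125)

T1 rotate counter-clockwise with cos θ = -7/25, sin θ = 24/25: (1, 5) → (-127/25, -11/25)
T2 rotate counter-clockwise with cos θ = -3/5, sin θ = -4/5: (-127/25, -11/25) → (337/125, 541/125)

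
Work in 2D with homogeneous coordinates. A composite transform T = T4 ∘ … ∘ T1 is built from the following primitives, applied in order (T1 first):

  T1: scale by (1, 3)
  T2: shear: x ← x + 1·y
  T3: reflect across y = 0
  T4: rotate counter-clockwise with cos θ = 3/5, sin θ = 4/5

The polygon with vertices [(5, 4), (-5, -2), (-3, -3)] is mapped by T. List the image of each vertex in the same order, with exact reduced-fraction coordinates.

image vertices: (99/5, 32/5), (-57/5, -26/5), (-72/5, -21/5)

T1 scale by (1, 3): (5, 4) → (5, 12); (-5, -2) → (-5, -6); (-3, -3) → (-3, -9)
T2 shear: x ← x + 1·y: (5, 12) → (17, 12); (-5, -6) → (-11, -6); (-3, -9) → (-12, -9)
T3 reflect across y = 0: (17, 12) → (17, -12); (-11, -6) → (-11, 6); (-12, -9) → (-12, 9)
T4 rotate counter-clockwise with cos θ = 3/5, sin θ = 4/5: (17, -12) → (99/5, 32/5); (-11, 6) → (-57/5, -26/5); (-12, 9) → (-72/5, -21/5)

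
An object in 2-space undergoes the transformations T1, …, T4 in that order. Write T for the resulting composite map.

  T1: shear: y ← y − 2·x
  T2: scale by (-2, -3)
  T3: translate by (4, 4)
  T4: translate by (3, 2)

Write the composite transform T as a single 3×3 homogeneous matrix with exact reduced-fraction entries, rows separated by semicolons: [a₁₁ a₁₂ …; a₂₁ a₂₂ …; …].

T1 = [1 0 0; -2 1 0; 0 0 1]
T2·T1 = [-2 0 0; 6 -3 0; 0 0 1]
T3·…·T1 = [-2 0 4; 6 -3 4; 0 0 1]
T4·…·T1 = [-2 0 7; 6 -3 6; 0 0 1]

T = [-2 0 7; 6 -3 6; 0 0 1]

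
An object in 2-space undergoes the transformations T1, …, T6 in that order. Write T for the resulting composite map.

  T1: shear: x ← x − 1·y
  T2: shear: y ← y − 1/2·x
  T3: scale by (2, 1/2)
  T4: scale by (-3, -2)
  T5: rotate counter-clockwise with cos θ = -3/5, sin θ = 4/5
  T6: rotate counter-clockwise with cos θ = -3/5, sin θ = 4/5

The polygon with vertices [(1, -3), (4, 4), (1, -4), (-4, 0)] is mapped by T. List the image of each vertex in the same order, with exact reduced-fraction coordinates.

image vertices: (288/25, 541/25), (-96/25, 28/25), (366/25, 1349/50), (-216/25, -562/25)

T1 shear: x ← x − 1·y: (1, -3) → (4, -3); (4, 4) → (0, 4); (1, -4) → (5, -4); (-4, 0) → (-4, 0)
T2 shear: y ← y − 1/2·x: (4, -3) → (4, -5); (0, 4) → (0, 4); (5, -4) → (5, -13/2); (-4, 0) → (-4, 2)
T3 scale by (2, 1/2): (4, -5) → (8, -5/2); (0, 4) → (0, 2); (5, -13/2) → (10, -13/4); (-4, 2) → (-8, 1)
T4 scale by (-3, -2): (8, -5/2) → (-24, 5); (0, 2) → (0, -4); (10, -13/4) → (-30, 13/2); (-8, 1) → (24, -2)
T5 rotate counter-clockwise with cos θ = -3/5, sin θ = 4/5: (-24, 5) → (52/5, -111/5); (0, -4) → (16/5, 12/5); (-30, 13/2) → (64/5, -279/10); (24, -2) → (-64/5, 102/5)
T6 rotate counter-clockwise with cos θ = -3/5, sin θ = 4/5: (52/5, -111/5) → (288/25, 541/25); (16/5, 12/5) → (-96/25, 28/25); (64/5, -279/10) → (366/25, 1349/50); (-64/5, 102/5) → (-216/25, -562/25)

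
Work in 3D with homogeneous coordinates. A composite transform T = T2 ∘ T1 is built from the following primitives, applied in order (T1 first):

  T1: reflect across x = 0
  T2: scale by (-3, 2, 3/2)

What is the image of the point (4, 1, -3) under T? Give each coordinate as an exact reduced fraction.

T1 reflect across x = 0: (4, 1, -3) → (-4, 1, -3)
T2 scale by (-3, 2, 3/2): (-4, 1, -3) → (12, 2, -9/2)

T(p) = (12, 2, -9/2)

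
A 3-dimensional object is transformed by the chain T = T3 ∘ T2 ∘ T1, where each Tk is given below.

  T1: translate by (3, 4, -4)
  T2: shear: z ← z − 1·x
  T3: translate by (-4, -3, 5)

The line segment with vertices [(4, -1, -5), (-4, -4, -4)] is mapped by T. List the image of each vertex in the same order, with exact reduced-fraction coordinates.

T1 translate by (3, 4, -4): (4, -1, -5) → (7, 3, -9); (-4, -4, -4) → (-1, 0, -8)
T2 shear: z ← z − 1·x: (7, 3, -9) → (7, 3, -16); (-1, 0, -8) → (-1, 0, -7)
T3 translate by (-4, -3, 5): (7, 3, -16) → (3, 0, -11); (-1, 0, -7) → (-5, -3, -2)

image vertices: (3, 0, -11), (-5, -3, -2)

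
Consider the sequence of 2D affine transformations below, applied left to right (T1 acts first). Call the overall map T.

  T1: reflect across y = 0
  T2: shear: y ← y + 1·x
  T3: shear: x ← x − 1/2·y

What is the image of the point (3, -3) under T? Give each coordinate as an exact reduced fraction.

T(p) = (0, 6)

T1 reflect across y = 0: (3, -3) → (3, 3)
T2 shear: y ← y + 1·x: (3, 3) → (3, 6)
T3 shear: x ← x − 1/2·y: (3, 6) → (0, 6)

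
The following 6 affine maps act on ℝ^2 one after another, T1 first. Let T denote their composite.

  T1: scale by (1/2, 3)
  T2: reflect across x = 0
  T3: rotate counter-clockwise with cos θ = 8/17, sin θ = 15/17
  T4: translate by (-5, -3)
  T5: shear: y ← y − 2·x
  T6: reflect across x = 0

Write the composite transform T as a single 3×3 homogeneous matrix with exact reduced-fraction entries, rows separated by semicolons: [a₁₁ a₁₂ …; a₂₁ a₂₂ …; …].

T = [4/17 45/17 5; 1/34 114/17 7; 0 0 1]

T1 = [1/2 0 0; 0 3 0; 0 0 1]
T2·T1 = [-1/2 0 0; 0 3 0; 0 0 1]
T3·…·T1 = [-4/17 -45/17 0; -15/34 24/17 0; 0 0 1]
T4·…·T1 = [-4/17 -45/17 -5; -15/34 24/17 -3; 0 0 1]
T5·…·T1 = [-4/17 -45/17 -5; 1/34 114/17 7; 0 0 1]
T6·…·T1 = [4/17 45/17 5; 1/34 114/17 7; 0 0 1]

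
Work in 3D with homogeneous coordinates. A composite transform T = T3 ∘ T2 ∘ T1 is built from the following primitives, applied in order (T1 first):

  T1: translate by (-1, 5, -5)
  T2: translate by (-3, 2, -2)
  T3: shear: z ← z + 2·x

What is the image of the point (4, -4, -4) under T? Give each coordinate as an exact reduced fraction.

T1 translate by (-1, 5, -5): (4, -4, -4) → (3, 1, -9)
T2 translate by (-3, 2, -2): (3, 1, -9) → (0, 3, -11)
T3 shear: z ← z + 2·x: (0, 3, -11) → (0, 3, -11)

T(p) = (0, 3, -11)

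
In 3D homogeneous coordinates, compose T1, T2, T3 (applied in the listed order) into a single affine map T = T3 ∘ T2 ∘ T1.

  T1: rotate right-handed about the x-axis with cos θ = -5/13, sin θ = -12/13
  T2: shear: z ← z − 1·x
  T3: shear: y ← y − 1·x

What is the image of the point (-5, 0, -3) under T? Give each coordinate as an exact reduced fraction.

T(p) = (-5, 29/13, 80/13)

T1 rotate right-handed about the x-axis with cos θ = -5/13, sin θ = -12/13: (-5, 0, -3) → (-5, -36/13, 15/13)
T2 shear: z ← z − 1·x: (-5, -36/13, 15/13) → (-5, -36/13, 80/13)
T3 shear: y ← y − 1·x: (-5, -36/13, 80/13) → (-5, 29/13, 80/13)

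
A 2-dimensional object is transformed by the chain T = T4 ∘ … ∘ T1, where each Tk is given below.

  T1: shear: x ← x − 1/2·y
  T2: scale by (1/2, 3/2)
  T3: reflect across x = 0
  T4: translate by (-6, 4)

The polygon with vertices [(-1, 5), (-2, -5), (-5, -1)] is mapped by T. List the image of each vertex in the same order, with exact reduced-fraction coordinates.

image vertices: (-17/4, 23/2), (-25/4, -7/2), (-15/4, 5/2)

T1 shear: x ← x − 1/2·y: (-1, 5) → (-7/2, 5); (-2, -5) → (1/2, -5); (-5, -1) → (-9/2, -1)
T2 scale by (1/2, 3/2): (-7/2, 5) → (-7/4, 15/2); (1/2, -5) → (1/4, -15/2); (-9/2, -1) → (-9/4, -3/2)
T3 reflect across x = 0: (-7/4, 15/2) → (7/4, 15/2); (1/4, -15/2) → (-1/4, -15/2); (-9/4, -3/2) → (9/4, -3/2)
T4 translate by (-6, 4): (7/4, 15/2) → (-17/4, 23/2); (-1/4, -15/2) → (-25/4, -7/2); (9/4, -3/2) → (-15/4, 5/2)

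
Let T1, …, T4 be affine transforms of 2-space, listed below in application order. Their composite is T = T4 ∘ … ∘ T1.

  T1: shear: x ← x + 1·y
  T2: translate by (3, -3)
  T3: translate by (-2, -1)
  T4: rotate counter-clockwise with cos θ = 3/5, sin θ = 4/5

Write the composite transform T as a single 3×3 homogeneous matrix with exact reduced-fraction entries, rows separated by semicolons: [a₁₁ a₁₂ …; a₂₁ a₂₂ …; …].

T1 = [1 1 0; 0 1 0; 0 0 1]
T2·T1 = [1 1 3; 0 1 -3; 0 0 1]
T3·…·T1 = [1 1 1; 0 1 -4; 0 0 1]
T4·…·T1 = [3/5 -1/5 19/5; 4/5 7/5 -8/5; 0 0 1]

T = [3/5 -1/5 19/5; 4/5 7/5 -8/5; 0 0 1]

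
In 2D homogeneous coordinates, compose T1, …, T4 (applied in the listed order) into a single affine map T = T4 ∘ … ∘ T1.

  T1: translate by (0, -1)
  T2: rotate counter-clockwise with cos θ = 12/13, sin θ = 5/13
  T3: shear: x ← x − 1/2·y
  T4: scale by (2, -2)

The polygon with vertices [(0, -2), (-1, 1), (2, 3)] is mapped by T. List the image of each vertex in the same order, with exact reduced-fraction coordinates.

T1 translate by (0, -1): (0, -2) → (0, -3); (-1, 1) → (-1, 0); (2, 3) → (2, 2)
T2 rotate counter-clockwise with cos θ = 12/13, sin θ = 5/13: (0, -3) → (15/13, -36/13); (-1, 0) → (-12/13, -5/13); (2, 2) → (14/13, 34/13)
T3 shear: x ← x − 1/2·y: (15/13, -36/13) → (33/13, -36/13); (-12/13, -5/13) → (-19/26, -5/13); (14/13, 34/13) → (-3/13, 34/13)
T4 scale by (2, -2): (33/13, -36/13) → (66/13, 72/13); (-19/26, -5/13) → (-19/13, 10/13); (-3/13, 34/13) → (-6/13, -68/13)

image vertices: (66/13, 72/13), (-19/13, 10/13), (-6/13, -68/13)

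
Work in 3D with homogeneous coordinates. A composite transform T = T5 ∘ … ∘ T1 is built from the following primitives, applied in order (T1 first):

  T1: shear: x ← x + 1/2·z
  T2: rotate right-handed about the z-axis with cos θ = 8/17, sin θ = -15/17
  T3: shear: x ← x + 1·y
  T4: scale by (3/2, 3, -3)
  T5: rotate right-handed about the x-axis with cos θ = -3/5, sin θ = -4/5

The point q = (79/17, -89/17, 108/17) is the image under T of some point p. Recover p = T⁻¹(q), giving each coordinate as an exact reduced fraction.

T1 = [1 0 1/2 0; 0 1 0 0; 0 0 1 0; 0 0 0 1]
T2·T1 = [8/17 15/17 4/17 0; -15/17 8/17 -15/34 0; 0 0 1 0; 0 0 0 1]
T3·…·T1 = [-7/17 23/17 -7/34 0; -15/17 8/17 -15/34 0; 0 0 1 0; 0 0 0 1]
T4·…·T1 = [-21/34 69/34 -21/68 0; -45/17 24/17 -45/34 0; 0 0 -3 0; 0 0 0 1]
T5·…·T1 = [-21/34 69/34 -21/68 0; 27/17 -72/85 -273/170 0; 36/17 -96/85 243/85 0; 0 0 0 1]
det M = -27/2; M⁻¹ = [16/51 103/255 133/510 0; 10/17 7/85 28/255 0; 0 -4/15 1/5 0; 0 0 0 1]
M⁻¹ · (79/17, -89/17, 108/17)ᵀ = (1, 3, 8/3)ᵀ

p = (1, 3, 8/3)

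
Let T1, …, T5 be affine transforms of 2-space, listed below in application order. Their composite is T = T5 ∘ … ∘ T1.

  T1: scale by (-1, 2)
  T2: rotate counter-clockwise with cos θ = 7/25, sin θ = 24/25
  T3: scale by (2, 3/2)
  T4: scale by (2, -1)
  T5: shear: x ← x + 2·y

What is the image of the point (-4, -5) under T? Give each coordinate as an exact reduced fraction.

T1 scale by (-1, 2): (-4, -5) → (4, -10)
T2 rotate counter-clockwise with cos θ = 7/25, sin θ = 24/25: (4, -10) → (268/25, 26/25)
T3 scale by (2, 3/2): (268/25, 26/25) → (536/25, 39/25)
T4 scale by (2, -1): (536/25, 39/25) → (1072/25, -39/25)
T5 shear: x ← x + 2·y: (1072/25, -39/25) → (994/25, -39/25)

T(p) = (994/25, -39/25)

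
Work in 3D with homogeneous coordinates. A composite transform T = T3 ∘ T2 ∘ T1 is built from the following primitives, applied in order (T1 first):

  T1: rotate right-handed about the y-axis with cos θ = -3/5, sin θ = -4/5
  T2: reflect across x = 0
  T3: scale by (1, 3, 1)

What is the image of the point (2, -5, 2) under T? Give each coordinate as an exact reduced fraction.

T1 rotate right-handed about the y-axis with cos θ = -3/5, sin θ = -4/5: (2, -5, 2) → (-14/5, -5, 2/5)
T2 reflect across x = 0: (-14/5, -5, 2/5) → (14/5, -5, 2/5)
T3 scale by (1, 3, 1): (14/5, -5, 2/5) → (14/5, -15, 2/5)

T(p) = (14/5, -15, 2/5)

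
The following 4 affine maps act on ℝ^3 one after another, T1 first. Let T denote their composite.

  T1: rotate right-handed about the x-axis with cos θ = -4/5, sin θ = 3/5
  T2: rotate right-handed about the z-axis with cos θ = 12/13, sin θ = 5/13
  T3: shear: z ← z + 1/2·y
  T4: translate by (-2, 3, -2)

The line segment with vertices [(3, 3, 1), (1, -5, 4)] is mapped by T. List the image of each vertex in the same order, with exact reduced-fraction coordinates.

image vertices: (25/13, 18/13, -47/26), (-22/13, 316/65, -189/26)

T1 rotate right-handed about the x-axis with cos θ = -4/5, sin θ = 3/5: (3, 3, 1) → (3, -3, 1); (1, -5, 4) → (1, 8/5, -31/5)
T2 rotate right-handed about the z-axis with cos θ = 12/13, sin θ = 5/13: (3, -3, 1) → (51/13, -21/13, 1); (1, 8/5, -31/5) → (4/13, 121/65, -31/5)
T3 shear: z ← z + 1/2·y: (51/13, -21/13, 1) → (51/13, -21/13, 5/26); (4/13, 121/65, -31/5) → (4/13, 121/65, -137/26)
T4 translate by (-2, 3, -2): (51/13, -21/13, 5/26) → (25/13, 18/13, -47/26); (4/13, 121/65, -137/26) → (-22/13, 316/65, -189/26)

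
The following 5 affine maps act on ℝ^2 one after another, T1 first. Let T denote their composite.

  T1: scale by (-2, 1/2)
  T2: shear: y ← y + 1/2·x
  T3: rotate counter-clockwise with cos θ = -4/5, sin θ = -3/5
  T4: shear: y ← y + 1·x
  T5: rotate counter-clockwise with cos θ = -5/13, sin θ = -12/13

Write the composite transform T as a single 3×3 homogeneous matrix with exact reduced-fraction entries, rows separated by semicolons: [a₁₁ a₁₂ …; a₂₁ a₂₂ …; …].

T = [31/13 -27/130 0; -27/13 -31/130 0; 0 0 1]

T1 = [-2 0 0; 0 1/2 0; 0 0 1]
T2·T1 = [-2 0 0; -1 1/2 0; 0 0 1]
T3·…·T1 = [1 3/10 0; 2 -2/5 0; 0 0 1]
T4·…·T1 = [1 3/10 0; 3 -1/10 0; 0 0 1]
T5·…·T1 = [31/13 -27/130 0; -27/13 -31/130 0; 0 0 1]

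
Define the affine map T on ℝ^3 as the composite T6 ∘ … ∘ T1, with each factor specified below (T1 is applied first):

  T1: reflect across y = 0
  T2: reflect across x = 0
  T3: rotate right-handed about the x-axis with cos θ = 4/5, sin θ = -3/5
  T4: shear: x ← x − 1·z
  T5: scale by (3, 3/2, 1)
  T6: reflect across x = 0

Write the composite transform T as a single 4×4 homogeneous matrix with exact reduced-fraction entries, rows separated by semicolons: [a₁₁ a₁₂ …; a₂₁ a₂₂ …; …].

T = [3 9/5 12/5 0; 0 -6/5 9/10 0; 0 3/5 4/5 0; 0 0 0 1]

T1 = [1 0 0 0; 0 -1 0 0; 0 0 1 0; 0 0 0 1]
T2·T1 = [-1 0 0 0; 0 -1 0 0; 0 0 1 0; 0 0 0 1]
T3·…·T1 = [-1 0 0 0; 0 -4/5 3/5 0; 0 3/5 4/5 0; 0 0 0 1]
T4·…·T1 = [-1 -3/5 -4/5 0; 0 -4/5 3/5 0; 0 3/5 4/5 0; 0 0 0 1]
T5·…·T1 = [-3 -9/5 -12/5 0; 0 -6/5 9/10 0; 0 3/5 4/5 0; 0 0 0 1]
T6·…·T1 = [3 9/5 12/5 0; 0 -6/5 9/10 0; 0 3/5 4/5 0; 0 0 0 1]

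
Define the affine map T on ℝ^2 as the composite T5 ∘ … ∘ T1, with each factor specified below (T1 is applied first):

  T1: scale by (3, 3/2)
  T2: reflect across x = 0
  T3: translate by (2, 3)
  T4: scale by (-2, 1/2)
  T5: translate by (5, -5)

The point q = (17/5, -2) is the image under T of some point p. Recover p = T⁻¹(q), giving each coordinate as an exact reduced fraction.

T1 = [3 0 0; 0 3/2 0; 0 0 1]
T2·T1 = [-3 0 0; 0 3/2 0; 0 0 1]
T3·…·T1 = [-3 0 2; 0 3/2 3; 0 0 1]
T4·…·T1 = [6 0 -4; 0 3/4 3/2; 0 0 1]
T5·…·T1 = [6 0 1; 0 3/4 -7/2; 0 0 1]
det M = 9/2; M⁻¹ = [1/6 0 -1/6; 0 4/3 14/3; 0 0 1]
M⁻¹ · (17/5, -2)ᵀ = (2/5, 2)ᵀ

p = (2/5, 2)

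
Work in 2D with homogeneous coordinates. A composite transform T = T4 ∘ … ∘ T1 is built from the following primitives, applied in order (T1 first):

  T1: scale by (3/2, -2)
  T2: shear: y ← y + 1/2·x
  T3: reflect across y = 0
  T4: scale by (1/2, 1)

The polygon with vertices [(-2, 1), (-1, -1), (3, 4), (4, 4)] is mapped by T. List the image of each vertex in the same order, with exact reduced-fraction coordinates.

image vertices: (-3/2, 7/2), (-3/4, -5/4), (9/4, 23/4), (3, 5)

T1 scale by (3/2, -2): (-2, 1) → (-3, -2); (-1, -1) → (-3/2, 2); (3, 4) → (9/2, -8); (4, 4) → (6, -8)
T2 shear: y ← y + 1/2·x: (-3, -2) → (-3, -7/2); (-3/2, 2) → (-3/2, 5/4); (9/2, -8) → (9/2, -23/4); (6, -8) → (6, -5)
T3 reflect across y = 0: (-3, -7/2) → (-3, 7/2); (-3/2, 5/4) → (-3/2, -5/4); (9/2, -23/4) → (9/2, 23/4); (6, -5) → (6, 5)
T4 scale by (1/2, 1): (-3, 7/2) → (-3/2, 7/2); (-3/2, -5/4) → (-3/4, -5/4); (9/2, 23/4) → (9/4, 23/4); (6, 5) → (3, 5)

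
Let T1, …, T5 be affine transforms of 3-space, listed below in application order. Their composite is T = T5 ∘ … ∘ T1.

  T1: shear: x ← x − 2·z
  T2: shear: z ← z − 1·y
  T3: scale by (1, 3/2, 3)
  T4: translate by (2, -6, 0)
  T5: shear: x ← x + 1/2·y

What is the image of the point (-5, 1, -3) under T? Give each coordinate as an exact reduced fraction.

T1 shear: x ← x − 2·z: (-5, 1, -3) → (1, 1, -3)
T2 shear: z ← z − 1·y: (1, 1, -3) → (1, 1, -4)
T3 scale by (1, 3/2, 3): (1, 1, -4) → (1, 3/2, -12)
T4 translate by (2, -6, 0): (1, 3/2, -12) → (3, -9/2, -12)
T5 shear: x ← x + 1/2·y: (3, -9/2, -12) → (3/4, -9/2, -12)

T(p) = (3/4, -9/2, -12)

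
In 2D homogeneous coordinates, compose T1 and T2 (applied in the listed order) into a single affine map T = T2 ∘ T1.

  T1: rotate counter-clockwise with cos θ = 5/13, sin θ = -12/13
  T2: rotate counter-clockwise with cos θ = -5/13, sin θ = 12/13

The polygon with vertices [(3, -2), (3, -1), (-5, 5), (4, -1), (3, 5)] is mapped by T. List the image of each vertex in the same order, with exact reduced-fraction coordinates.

T1 rotate counter-clockwise with cos θ = 5/13, sin θ = -12/13: (3, -2) → (-9/13, -46/13); (3, -1) → (3/13, -41/13); (-5, 5) → (35/13, 85/13); (4, -1) → (8/13, -53/13); (3, 5) → (75/13, -11/13)
T2 rotate counter-clockwise with cos θ = -5/13, sin θ = 12/13: (-9/13, -46/13) → (597/169, 122/169); (3/13, -41/13) → (477/169, 241/169); (35/13, 85/13) → (-1195/169, -5/169); (8/13, -53/13) → (596/169, 361/169); (75/13, -11/13) → (-243/169, 955/169)

image vertices: (597/169, 122/169), (477/169, 241/169), (-1195/169, -5/169), (596/169, 361/169), (-243/169, 955/169)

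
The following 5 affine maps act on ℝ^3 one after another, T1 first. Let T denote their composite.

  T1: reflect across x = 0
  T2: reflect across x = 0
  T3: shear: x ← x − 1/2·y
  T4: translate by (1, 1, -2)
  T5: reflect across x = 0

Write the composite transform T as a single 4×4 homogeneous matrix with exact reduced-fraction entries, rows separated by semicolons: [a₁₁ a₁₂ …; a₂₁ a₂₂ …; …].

T = [-1 1/2 0 -1; 0 1 0 1; 0 0 1 -2; 0 0 0 1]

T1 = [-1 0 0 0; 0 1 0 0; 0 0 1 0; 0 0 0 1]
T2·T1 = [1 0 0 0; 0 1 0 0; 0 0 1 0; 0 0 0 1]
T3·…·T1 = [1 -1/2 0 0; 0 1 0 0; 0 0 1 0; 0 0 0 1]
T4·…·T1 = [1 -1/2 0 1; 0 1 0 1; 0 0 1 -2; 0 0 0 1]
T5·…·T1 = [-1 1/2 0 -1; 0 1 0 1; 0 0 1 -2; 0 0 0 1]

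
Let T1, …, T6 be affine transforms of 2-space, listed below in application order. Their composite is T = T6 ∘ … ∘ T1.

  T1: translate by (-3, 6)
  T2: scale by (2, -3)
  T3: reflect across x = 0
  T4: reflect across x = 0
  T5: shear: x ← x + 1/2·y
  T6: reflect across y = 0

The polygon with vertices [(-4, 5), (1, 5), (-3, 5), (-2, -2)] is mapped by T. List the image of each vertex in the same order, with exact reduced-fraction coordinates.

image vertices: (-61/2, 33), (-41/2, 33), (-57/2, 33), (-16, 12)

T1 translate by (-3, 6): (-4, 5) → (-7, 11); (1, 5) → (-2, 11); (-3, 5) → (-6, 11); (-2, -2) → (-5, 4)
T2 scale by (2, -3): (-7, 11) → (-14, -33); (-2, 11) → (-4, -33); (-6, 11) → (-12, -33); (-5, 4) → (-10, -12)
T3 reflect across x = 0: (-14, -33) → (14, -33); (-4, -33) → (4, -33); (-12, -33) → (12, -33); (-10, -12) → (10, -12)
T4 reflect across x = 0: (14, -33) → (-14, -33); (4, -33) → (-4, -33); (12, -33) → (-12, -33); (10, -12) → (-10, -12)
T5 shear: x ← x + 1/2·y: (-14, -33) → (-61/2, -33); (-4, -33) → (-41/2, -33); (-12, -33) → (-57/2, -33); (-10, -12) → (-16, -12)
T6 reflect across y = 0: (-61/2, -33) → (-61/2, 33); (-41/2, -33) → (-41/2, 33); (-57/2, -33) → (-57/2, 33); (-16, -12) → (-16, 12)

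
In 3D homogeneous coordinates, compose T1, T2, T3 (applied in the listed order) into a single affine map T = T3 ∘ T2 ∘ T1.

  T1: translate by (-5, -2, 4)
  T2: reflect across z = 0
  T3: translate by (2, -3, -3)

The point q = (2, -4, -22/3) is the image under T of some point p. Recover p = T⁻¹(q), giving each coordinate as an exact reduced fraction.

T1 = [1 0 0 -5; 0 1 0 -2; 0 0 1 4; 0 0 0 1]
T2·T1 = [1 0 0 -5; 0 1 0 -2; 0 0 -1 -4; 0 0 0 1]
T3·…·T1 = [1 0 0 -3; 0 1 0 -5; 0 0 -1 -7; 0 0 0 1]
det M = -1; M⁻¹ = [1 0 0 3; 0 1 0 5; 0 0 -1 -7; 0 0 0 1]
M⁻¹ · (2, -4, -22/3)ᵀ = (5, 1, 1/3)ᵀ

p = (5, 1, 1/3)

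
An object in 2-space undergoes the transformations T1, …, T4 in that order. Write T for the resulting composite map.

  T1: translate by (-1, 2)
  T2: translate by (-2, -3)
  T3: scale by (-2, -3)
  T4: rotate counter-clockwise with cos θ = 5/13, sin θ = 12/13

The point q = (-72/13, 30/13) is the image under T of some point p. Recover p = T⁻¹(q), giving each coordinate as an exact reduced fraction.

p = (3, -1)

T1 = [1 0 -1; 0 1 2; 0 0 1]
T2·T1 = [1 0 -3; 0 1 -1; 0 0 1]
T3·…·T1 = [-2 0 6; 0 -3 3; 0 0 1]
T4·…·T1 = [-10/13 36/13 -6/13; -24/13 -15/13 87/13; 0 0 1]
det M = 6; M⁻¹ = [-5/26 -6/13 3; 4/13 -5/39 1; 0 0 1]
M⁻¹ · (-72/13, 30/13)ᵀ = (3, -1)ᵀ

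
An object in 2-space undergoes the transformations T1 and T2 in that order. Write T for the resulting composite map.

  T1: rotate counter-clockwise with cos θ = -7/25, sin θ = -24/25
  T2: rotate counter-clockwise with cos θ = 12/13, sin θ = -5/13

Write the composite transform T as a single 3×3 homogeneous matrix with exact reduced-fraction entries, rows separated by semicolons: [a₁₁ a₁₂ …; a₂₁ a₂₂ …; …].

T1 = [-7/25 24/25 0; -24/25 -7/25 0; 0 0 1]
T2·T1 = [-204/325 253/325 0; -253/325 -204/325 0; 0 0 1]

T = [-204/325 253/325 0; -253/325 -204/325 0; 0 0 1]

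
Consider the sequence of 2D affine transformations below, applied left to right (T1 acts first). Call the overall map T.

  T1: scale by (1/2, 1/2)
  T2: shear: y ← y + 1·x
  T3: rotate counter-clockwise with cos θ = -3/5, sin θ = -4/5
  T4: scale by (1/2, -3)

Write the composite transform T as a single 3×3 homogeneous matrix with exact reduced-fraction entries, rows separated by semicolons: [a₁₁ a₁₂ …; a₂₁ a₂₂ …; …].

T1 = [1/2 0 0; 0 1/2 0; 0 0 1]
T2·T1 = [1/2 0 0; 1/2 1/2 0; 0 0 1]
T3·…·T1 = [1/10 2/5 0; -7/10 -3/10 0; 0 0 1]
T4·…·T1 = [1/20 1/5 0; 21/10 9/10 0; 0 0 1]

T = [1/20 1/5 0; 21/10 9/10 0; 0 0 1]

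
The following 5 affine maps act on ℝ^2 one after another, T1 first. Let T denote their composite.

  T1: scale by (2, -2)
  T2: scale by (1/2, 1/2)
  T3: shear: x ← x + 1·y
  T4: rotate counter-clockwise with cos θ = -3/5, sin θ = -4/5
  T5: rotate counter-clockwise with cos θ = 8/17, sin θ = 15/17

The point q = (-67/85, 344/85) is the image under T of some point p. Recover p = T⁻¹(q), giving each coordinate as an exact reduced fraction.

T1 = [2 0 0; 0 -2 0; 0 0 1]
T2·T1 = [1 0 0; 0 -1 0; 0 0 1]
T3·…·T1 = [1 -1 0; 0 -1 0; 0 0 1]
T4·…·T1 = [-3/5 -1/5 0; -4/5 7/5 0; 0 0 1]
T5·…·T1 = [36/85 -113/85 0; -77/85 41/85 0; 0 0 1]
det M = -1; M⁻¹ = [-41/85 -113/85 0; -77/85 -36/85 0; 0 0 1]
M⁻¹ · (-67/85, 344/85)ᵀ = (-5, -1)ᵀ

p = (-5, -1)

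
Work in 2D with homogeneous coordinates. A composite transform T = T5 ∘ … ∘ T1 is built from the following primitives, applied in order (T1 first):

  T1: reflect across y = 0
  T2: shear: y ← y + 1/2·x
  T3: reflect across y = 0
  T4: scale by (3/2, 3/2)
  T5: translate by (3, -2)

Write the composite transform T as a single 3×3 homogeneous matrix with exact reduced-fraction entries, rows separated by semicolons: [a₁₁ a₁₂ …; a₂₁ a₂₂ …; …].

T1 = [1 0 0; 0 -1 0; 0 0 1]
T2·T1 = [1 0 0; 1/2 -1 0; 0 0 1]
T3·…·T1 = [1 0 0; -1/2 1 0; 0 0 1]
T4·…·T1 = [3/2 0 0; -3/4 3/2 0; 0 0 1]
T5·…·T1 = [3/2 0 3; -3/4 3/2 -2; 0 0 1]

T = [3/2 0 3; -3/4 3/2 -2; 0 0 1]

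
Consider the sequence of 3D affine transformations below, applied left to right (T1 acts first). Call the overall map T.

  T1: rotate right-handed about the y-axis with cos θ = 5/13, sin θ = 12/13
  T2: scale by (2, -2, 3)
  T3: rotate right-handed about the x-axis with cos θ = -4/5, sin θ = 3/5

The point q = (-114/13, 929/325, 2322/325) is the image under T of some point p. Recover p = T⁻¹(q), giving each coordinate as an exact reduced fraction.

p = (3/5, -1, -5)

T1 = [5/13 0 12/13 0; 0 1 0 0; -12/13 0 5/13 0; 0 0 0 1]
T2·T1 = [10/13 0 24/13 0; 0 -2 0 0; -36/13 0 15/13 0; 0 0 0 1]
T3·…·T1 = [10/13 0 24/13 0; 108/65 8/5 -9/13 0; 144/65 -6/5 -12/13 0; 0 0 0 1]
det M = -12; M⁻¹ = [5/26 12/65 16/65 0; 0 2/5 -3/10 0; 6/13 -1/13 -4/39 0; 0 0 0 1]
M⁻¹ · (-114/13, 929/325, 2322/325)ᵀ = (3/5, -1, -5)ᵀ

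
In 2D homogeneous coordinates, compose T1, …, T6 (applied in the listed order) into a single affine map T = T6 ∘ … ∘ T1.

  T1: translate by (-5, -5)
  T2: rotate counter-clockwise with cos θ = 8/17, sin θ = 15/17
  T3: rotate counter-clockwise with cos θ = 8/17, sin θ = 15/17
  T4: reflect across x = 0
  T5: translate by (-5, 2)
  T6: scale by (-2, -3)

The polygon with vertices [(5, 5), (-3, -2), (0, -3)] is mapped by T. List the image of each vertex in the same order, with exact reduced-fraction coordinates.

T1 translate by (-5, -5): (5, 5) → (0, 0); (-3, -2) → (-8, -7); (0, -3) → (-5, -8)
T2 rotate counter-clockwise with cos θ = 8/17, sin θ = 15/17: (0, 0) → (0, 0); (-8, -7) → (41/17, -176/17); (-5, -8) → (80/17, -139/17)
T3 rotate counter-clockwise with cos θ = 8/17, sin θ = 15/17: (0, 0) → (0, 0); (41/17, -176/17) → (2968/289, -793/289); (80/17, -139/17) → (2725/289, 88/289)
T4 reflect across x = 0: (0, 0) → (0, 0); (2968/289, -793/289) → (-2968/289, -793/289); (2725/289, 88/289) → (-2725/289, 88/289)
T5 translate by (-5, 2): (0, 0) → (-5, 2); (-2968/289, -793/289) → (-4413/289, -215/289); (-2725/289, 88/289) → (-4170/289, 666/289)
T6 scale by (-2, -3): (-5, 2) → (10, -6); (-4413/289, -215/289) → (8826/289, 645/289); (-4170/289, 666/289) → (8340/289, -1998/289)

image vertices: (10, -6), (8826/289, 645/289), (8340/289, -1998/289)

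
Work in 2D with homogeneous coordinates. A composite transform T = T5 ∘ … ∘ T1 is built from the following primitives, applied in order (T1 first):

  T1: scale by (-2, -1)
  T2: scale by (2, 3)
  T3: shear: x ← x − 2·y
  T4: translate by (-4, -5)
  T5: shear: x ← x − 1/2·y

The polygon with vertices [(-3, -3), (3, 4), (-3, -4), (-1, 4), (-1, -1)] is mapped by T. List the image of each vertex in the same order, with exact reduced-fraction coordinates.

T1 scale by (-2, -1): (-3, -3) → (6, 3); (3, 4) → (-6, -4); (-3, -4) → (6, 4); (-1, 4) → (2, -4); (-1, -1) → (2, 1)
T2 scale by (2, 3): (6, 3) → (12, 9); (-6, -4) → (-12, -12); (6, 4) → (12, 12); (2, -4) → (4, -12); (2, 1) → (4, 3)
T3 shear: x ← x − 2·y: (12, 9) → (-6, 9); (-12, -12) → (12, -12); (12, 12) → (-12, 12); (4, -12) → (28, -12); (4, 3) → (-2, 3)
T4 translate by (-4, -5): (-6, 9) → (-10, 4); (12, -12) → (8, -17); (-12, 12) → (-16, 7); (28, -12) → (24, -17); (-2, 3) → (-6, -2)
T5 shear: x ← x − 1/2·y: (-10, 4) → (-12, 4); (8, -17) → (33/2, -17); (-16, 7) → (-39/2, 7); (24, -17) → (65/2, -17); (-6, -2) → (-5, -2)

image vertices: (-12, 4), (33/2, -17), (-39/2, 7), (65/2, -17), (-5, -2)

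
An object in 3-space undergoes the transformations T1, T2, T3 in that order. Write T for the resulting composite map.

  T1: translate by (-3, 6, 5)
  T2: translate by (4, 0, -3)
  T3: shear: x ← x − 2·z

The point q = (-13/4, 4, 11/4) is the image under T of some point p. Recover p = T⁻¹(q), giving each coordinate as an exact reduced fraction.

p = (5/4, -2, 3/4)

T1 = [1 0 0 -3; 0 1 0 6; 0 0 1 5; 0 0 0 1]
T2·T1 = [1 0 0 1; 0 1 0 6; 0 0 1 2; 0 0 0 1]
T3·…·T1 = [1 0 -2 -3; 0 1 0 6; 0 0 1 2; 0 0 0 1]
det M = 1; M⁻¹ = [1 0 2 -1; 0 1 0 -6; 0 0 1 -2; 0 0 0 1]
M⁻¹ · (-13/4, 4, 11/4)ᵀ = (5/4, -2, 3/4)ᵀ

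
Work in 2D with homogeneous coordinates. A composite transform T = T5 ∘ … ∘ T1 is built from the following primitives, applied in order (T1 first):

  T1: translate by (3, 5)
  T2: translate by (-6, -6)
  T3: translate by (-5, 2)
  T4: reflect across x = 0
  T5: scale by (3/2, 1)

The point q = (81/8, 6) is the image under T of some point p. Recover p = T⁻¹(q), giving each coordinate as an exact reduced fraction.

p = (5/4, 5)

T1 = [1 0 3; 0 1 5; 0 0 1]
T2·T1 = [1 0 -3; 0 1 -1; 0 0 1]
T3·…·T1 = [1 0 -8; 0 1 1; 0 0 1]
T4·…·T1 = [-1 0 8; 0 1 1; 0 0 1]
T5·…·T1 = [-3/2 0 12; 0 1 1; 0 0 1]
det M = -3/2; M⁻¹ = [-2/3 0 8; 0 1 -1; 0 0 1]
M⁻¹ · (81/8, 6)ᵀ = (5/4, 5)ᵀ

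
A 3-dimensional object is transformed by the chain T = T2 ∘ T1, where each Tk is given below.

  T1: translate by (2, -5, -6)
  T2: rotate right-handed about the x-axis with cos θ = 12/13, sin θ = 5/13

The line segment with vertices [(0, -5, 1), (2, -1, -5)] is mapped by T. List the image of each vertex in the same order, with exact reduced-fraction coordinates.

image vertices: (2, -95/13, -110/13), (4, -17/13, -162/13)

T1 translate by (2, -5, -6): (0, -5, 1) → (2, -10, -5); (2, -1, -5) → (4, -6, -11)
T2 rotate right-handed about the x-axis with cos θ = 12/13, sin θ = 5/13: (2, -10, -5) → (2, -95/13, -110/13); (4, -6, -11) → (4, -17/13, -162/13)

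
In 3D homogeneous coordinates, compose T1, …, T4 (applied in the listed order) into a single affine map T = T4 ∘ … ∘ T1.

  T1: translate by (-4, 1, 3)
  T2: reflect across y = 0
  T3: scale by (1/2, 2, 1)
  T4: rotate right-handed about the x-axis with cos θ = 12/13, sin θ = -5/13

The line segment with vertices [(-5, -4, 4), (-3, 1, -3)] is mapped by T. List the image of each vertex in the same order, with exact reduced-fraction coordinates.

T1 translate by (-4, 1, 3): (-5, -4, 4) → (-9, -3, 7); (-3, 1, -3) → (-7, 2, 0)
T2 reflect across y = 0: (-9, -3, 7) → (-9, 3, 7); (-7, 2, 0) → (-7, -2, 0)
T3 scale by (1/2, 2, 1): (-9, 3, 7) → (-9/2, 6, 7); (-7, -2, 0) → (-7/2, -4, 0)
T4 rotate right-handed about the x-axis with cos θ = 12/13, sin θ = -5/13: (-9/2, 6, 7) → (-9/2, 107/13, 54/13); (-7/2, -4, 0) → (-7/2, -48/13, 20/13)

image vertices: (-9/2, 107/13, 54/13), (-7/2, -48/13, 20/13)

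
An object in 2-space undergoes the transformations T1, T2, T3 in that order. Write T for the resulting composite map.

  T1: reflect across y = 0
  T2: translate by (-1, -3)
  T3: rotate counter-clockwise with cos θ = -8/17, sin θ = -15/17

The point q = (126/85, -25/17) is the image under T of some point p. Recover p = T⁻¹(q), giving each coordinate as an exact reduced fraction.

p = (8/5, -5)

T1 = [1 0 0; 0 -1 0; 0 0 1]
T2·T1 = [1 0 -1; 0 -1 -3; 0 0 1]
T3·…·T1 = [-8/17 -15/17 -37/17; -15/17 8/17 39/17; 0 0 1]
det M = -1; M⁻¹ = [-8/17 -15/17 1; -15/17 8/17 -3; 0 0 1]
M⁻¹ · (126/85, -25/17)ᵀ = (8/5, -5)ᵀ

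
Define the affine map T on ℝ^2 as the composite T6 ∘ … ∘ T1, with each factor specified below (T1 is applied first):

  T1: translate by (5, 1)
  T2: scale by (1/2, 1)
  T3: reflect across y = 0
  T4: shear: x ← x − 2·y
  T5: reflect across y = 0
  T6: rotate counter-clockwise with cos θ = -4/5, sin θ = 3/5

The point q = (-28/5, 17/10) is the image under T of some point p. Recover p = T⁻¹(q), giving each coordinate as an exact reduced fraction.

p = (-2, 1)

T1 = [1 0 5; 0 1 1; 0 0 1]
T2·T1 = [1/2 0 5/2; 0 1 1; 0 0 1]
T3·…·T1 = [1/2 0 5/2; 0 -1 -1; 0 0 1]
T4·…·T1 = [1/2 2 9/2; 0 -1 -1; 0 0 1]
T5·…·T1 = [1/2 2 9/2; 0 1 1; 0 0 1]
T6·…·T1 = [-2/5 -11/5 -21/5; 3/10 2/5 19/10; 0 0 1]
det M = 1/2; M⁻¹ = [4/5 22/5 -5; -3/5 -4/5 -1; 0 0 1]
M⁻¹ · (-28/5, 17/10)ᵀ = (-2, 1)ᵀ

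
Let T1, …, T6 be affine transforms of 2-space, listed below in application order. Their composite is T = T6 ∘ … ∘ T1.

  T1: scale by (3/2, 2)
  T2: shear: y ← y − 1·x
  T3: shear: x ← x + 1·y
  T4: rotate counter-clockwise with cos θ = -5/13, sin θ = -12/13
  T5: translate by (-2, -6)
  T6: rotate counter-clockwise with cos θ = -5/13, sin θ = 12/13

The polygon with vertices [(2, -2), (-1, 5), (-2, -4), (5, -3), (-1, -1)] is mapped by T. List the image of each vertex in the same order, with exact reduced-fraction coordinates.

T1 scale by (3/2, 2): (2, -2) → (3, -4); (-1, 5) → (-3/2, 10); (-2, -4) → (-3, -8); (5, -3) → (15/2, -6); (-1, -1) → (-3/2, -2)
T2 shear: y ← y − 1·x: (3, -4) → (3, -7); (-3/2, 10) → (-3/2, 23/2); (-3, -8) → (-3, -5); (15/2, -6) → (15/2, -27/2); (-3/2, -2) → (-3/2, -1/2)
T3 shear: x ← x + 1·y: (3, -7) → (-4, -7); (-3/2, 23/2) → (10, 23/2); (-3, -5) → (-8, -5); (15/2, -27/2) → (-6, -27/2); (-3/2, -1/2) → (-2, -1/2)
T4 rotate counter-clockwise with cos θ = -5/13, sin θ = -12/13: (-4, -7) → (-64/13, 83/13); (10, 23/2) → (88/13, -355/26); (-8, -5) → (-20/13, 121/13); (-6, -27/2) → (-132/13, 279/26); (-2, -1/2) → (4/13, 53/26)
T5 translate by (-2, -6): (-64/13, 83/13) → (-90/13, 5/13); (88/13, -355/26) → (62/13, -511/26); (-20/13, 121/13) → (-46/13, 43/13); (-132/13, 279/26) → (-158/13, 123/26); (4/13, 53/26) → (-22/13, -103/26)
T6 rotate counter-clockwise with cos θ = -5/13, sin θ = 12/13: (-90/13, 5/13) → (30/13, -85/13); (62/13, -511/26) → (212/13, 311/26); (-46/13, 43/13) → (-22/13, -59/13); (-158/13, 123/26) → (4/13, -339/26); (-22/13, -103/26) → (56/13, -1/26)

image vertices: (30/13, -85/13), (212/13, 311/26), (-22/13, -59/13), (4/13, -339/26), (56/13, -1/26)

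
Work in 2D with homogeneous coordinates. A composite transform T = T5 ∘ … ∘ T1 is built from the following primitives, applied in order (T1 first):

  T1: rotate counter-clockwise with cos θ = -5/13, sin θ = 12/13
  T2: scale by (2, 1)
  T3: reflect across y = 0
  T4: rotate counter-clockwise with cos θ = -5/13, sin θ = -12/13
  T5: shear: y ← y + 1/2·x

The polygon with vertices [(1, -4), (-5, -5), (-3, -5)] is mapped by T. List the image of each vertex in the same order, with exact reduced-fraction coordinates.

image vertices: (-814/169, -1279/169), (-430/169, -2430/169), (-618/169, -2164/169)

T1 rotate counter-clockwise with cos θ = -5/13, sin θ = 12/13: (1, -4) → (43/13, 32/13); (-5, -5) → (85/13, -35/13); (-3, -5) → (75/13, -11/13)
T2 scale by (2, 1): (43/13, 32/13) → (86/13, 32/13); (85/13, -35/13) → (170/13, -35/13); (75/13, -11/13) → (150/13, -11/13)
T3 reflect across y = 0: (86/13, 32/13) → (86/13, -32/13); (170/13, -35/13) → (170/13, 35/13); (150/13, -11/13) → (150/13, 11/13)
T4 rotate counter-clockwise with cos θ = -5/13, sin θ = -12/13: (86/13, -32/13) → (-814/169, -872/169); (170/13, 35/13) → (-430/169, -2215/169); (150/13, 11/13) → (-618/169, -1855/169)
T5 shear: y ← y + 1/2·x: (-814/169, -872/169) → (-814/169, -1279/169); (-430/169, -2215/169) → (-430/169, -2430/169); (-618/169, -1855/169) → (-618/169, -2164/169)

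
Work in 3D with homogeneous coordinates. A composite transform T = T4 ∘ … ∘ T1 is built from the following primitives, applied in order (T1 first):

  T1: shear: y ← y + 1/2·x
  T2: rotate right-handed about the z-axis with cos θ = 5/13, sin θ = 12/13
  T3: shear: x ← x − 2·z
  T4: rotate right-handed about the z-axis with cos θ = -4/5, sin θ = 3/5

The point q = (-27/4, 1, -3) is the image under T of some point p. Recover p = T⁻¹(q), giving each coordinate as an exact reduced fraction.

p = (3, -1/4, -3)

T1 = [1 0 0 0; 1/2 1 0 0; 0 0 1 0; 0 0 0 1]
T2·T1 = [-1/13 -12/13 0 0; 29/26 5/13 0 0; 0 0 1 0; 0 0 0 1]
T3·…·T1 = [-1/13 -12/13 -2 0; 29/26 5/13 0 0; 0 0 1 0; 0 0 0 1]
T4·…·T1 = [-79/130 33/65 8/5 0; -61/65 -56/65 -6/5 0; 0 0 1 0; 0 0 0 1]
det M = 1; M⁻¹ = [-56/65 -33/65 10/13 0; 61/65 -79/130 -29/13 0; 0 0 1 0; 0 0 0 1]
M⁻¹ · (-27/4, 1, -3)ᵀ = (3, -1/4, -3)ᵀ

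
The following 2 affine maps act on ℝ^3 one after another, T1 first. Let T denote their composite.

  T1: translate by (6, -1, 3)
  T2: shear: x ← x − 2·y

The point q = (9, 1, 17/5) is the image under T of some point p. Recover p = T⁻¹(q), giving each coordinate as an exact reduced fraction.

p = (5, 2, 2/5)

T1 = [1 0 0 6; 0 1 0 -1; 0 0 1 3; 0 0 0 1]
T2·T1 = [1 -2 0 8; 0 1 0 -1; 0 0 1 3; 0 0 0 1]
det M = 1; M⁻¹ = [1 2 0 -6; 0 1 0 1; 0 0 1 -3; 0 0 0 1]
M⁻¹ · (9, 1, 17/5)ᵀ = (5, 2, 2/5)ᵀ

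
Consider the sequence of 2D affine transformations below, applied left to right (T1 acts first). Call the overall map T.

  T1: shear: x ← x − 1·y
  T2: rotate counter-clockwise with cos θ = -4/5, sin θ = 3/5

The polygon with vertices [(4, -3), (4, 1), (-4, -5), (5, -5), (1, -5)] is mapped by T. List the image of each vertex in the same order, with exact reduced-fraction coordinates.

T1 shear: x ← x − 1·y: (4, -3) → (7, -3); (4, 1) → (3, 1); (-4, -5) → (1, -5); (5, -5) → (10, -5); (1, -5) → (6, -5)
T2 rotate counter-clockwise with cos θ = -4/5, sin θ = 3/5: (7, -3) → (-19/5, 33/5); (3, 1) → (-3, 1); (1, -5) → (11/5, 23/5); (10, -5) → (-5, 10); (6, -5) → (-9/5, 38/5)

image vertices: (-19/5, 33/5), (-3, 1), (11/5, 23/5), (-5, 10), (-9/5, 38/5)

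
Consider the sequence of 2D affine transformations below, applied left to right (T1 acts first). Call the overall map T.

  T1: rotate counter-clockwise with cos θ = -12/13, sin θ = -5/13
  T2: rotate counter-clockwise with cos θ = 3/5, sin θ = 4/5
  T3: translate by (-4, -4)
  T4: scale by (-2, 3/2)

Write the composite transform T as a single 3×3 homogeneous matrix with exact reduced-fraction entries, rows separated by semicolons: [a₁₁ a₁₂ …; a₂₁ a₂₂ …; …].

T1 = [-12/13 5/13 0; -5/13 -12/13 0; 0 0 1]
T2·T1 = [-16/65 63/65 0; -63/65 -16/65 0; 0 0 1]
T3·…·T1 = [-16/65 63/65 -4; -63/65 -16/65 -4; 0 0 1]
T4·…·T1 = [32/65 -126/65 8; -189/130 -24/65 -6; 0 0 1]

T = [32/65 -126/65 8; -189/130 -24/65 -6; 0 0 1]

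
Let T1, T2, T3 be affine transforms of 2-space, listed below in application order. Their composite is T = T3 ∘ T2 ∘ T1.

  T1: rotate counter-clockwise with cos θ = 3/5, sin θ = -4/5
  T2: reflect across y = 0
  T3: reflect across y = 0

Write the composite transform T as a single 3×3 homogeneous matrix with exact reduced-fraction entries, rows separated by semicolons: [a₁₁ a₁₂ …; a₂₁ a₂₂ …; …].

T1 = [3/5 4/5 0; -4/5 3/5 0; 0 0 1]
T2·T1 = [3/5 4/5 0; 4/5 -3/5 0; 0 0 1]
T3·…·T1 = [3/5 4/5 0; -4/5 3/5 0; 0 0 1]

T = [3/5 4/5 0; -4/5 3/5 0; 0 0 1]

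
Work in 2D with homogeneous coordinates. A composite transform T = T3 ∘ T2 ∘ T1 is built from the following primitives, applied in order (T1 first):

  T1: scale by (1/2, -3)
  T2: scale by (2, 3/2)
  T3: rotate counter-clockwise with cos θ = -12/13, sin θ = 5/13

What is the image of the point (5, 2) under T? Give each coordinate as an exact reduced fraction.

T1 scale by (1/2, -3): (5, 2) → (5/2, -6)
T2 scale by (2, 3/2): (5/2, -6) → (5, -9)
T3 rotate counter-clockwise with cos θ = -12/13, sin θ = 5/13: (5, -9) → (-15/13, 133/13)

T(p) = (-15/13, 133/13)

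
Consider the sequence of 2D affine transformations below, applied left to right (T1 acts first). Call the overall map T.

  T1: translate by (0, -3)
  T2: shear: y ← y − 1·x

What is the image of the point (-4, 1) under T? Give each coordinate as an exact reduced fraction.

T(p) = (-4, 2)

T1 translate by (0, -3): (-4, 1) → (-4, -2)
T2 shear: y ← y − 1·x: (-4, -2) → (-4, 2)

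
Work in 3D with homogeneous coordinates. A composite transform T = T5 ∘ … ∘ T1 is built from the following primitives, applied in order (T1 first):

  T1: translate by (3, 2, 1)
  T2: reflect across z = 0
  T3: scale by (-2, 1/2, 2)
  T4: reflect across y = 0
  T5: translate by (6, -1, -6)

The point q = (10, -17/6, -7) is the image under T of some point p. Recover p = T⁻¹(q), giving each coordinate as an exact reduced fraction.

T1 = [1 0 0 3; 0 1 0 2; 0 0 1 1; 0 0 0 1]
T2·T1 = [1 0 0 3; 0 1 0 2; 0 0 -1 -1; 0 0 0 1]
T3·…·T1 = [-2 0 0 -6; 0 1/2 0 1; 0 0 -2 -2; 0 0 0 1]
T4·…·T1 = [-2 0 0 -6; 0 -1/2 0 -1; 0 0 -2 -2; 0 0 0 1]
T5·…·T1 = [-2 0 0 0; 0 -1/2 0 -2; 0 0 -2 -8; 0 0 0 1]
det M = -2; M⁻¹ = [-1/2 0 0 0; 0 -2 0 -4; 0 0 -1/2 -4; 0 0 0 1]
M⁻¹ · (10, -17/6, -7)ᵀ = (-5, 5/3, -1/2)ᵀ

p = (-5, 5/3, -1/2)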